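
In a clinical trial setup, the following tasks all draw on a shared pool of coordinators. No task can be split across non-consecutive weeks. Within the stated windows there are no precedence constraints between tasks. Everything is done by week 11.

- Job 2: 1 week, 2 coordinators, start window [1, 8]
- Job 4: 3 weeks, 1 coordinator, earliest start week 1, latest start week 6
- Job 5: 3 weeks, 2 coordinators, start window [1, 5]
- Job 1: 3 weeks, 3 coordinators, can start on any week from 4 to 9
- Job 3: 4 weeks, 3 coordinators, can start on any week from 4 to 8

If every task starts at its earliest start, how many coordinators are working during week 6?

6

At early start, week 6 has: Job 1, Job 3.
Demand: 3 + 3 = 6.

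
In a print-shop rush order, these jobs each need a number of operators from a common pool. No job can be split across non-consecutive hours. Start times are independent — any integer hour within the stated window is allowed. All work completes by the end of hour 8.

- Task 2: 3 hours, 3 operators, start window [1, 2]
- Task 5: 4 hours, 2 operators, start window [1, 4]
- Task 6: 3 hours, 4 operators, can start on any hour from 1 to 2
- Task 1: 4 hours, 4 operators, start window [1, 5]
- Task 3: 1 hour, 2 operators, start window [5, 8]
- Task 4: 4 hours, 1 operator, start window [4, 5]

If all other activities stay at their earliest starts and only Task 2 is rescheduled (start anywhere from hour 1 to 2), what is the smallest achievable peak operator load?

13

Task 2@1: h1:13  h2:13  h3:13  h4:7  h5:3  h6:1  h7:1  h8:0 → peak 13
Task 2@2: h1:10  h2:13  h3:13  h4:10  h5:3  h6:1  h7:1  h8:0 → peak 13
Best is Task 2@1, peak 13.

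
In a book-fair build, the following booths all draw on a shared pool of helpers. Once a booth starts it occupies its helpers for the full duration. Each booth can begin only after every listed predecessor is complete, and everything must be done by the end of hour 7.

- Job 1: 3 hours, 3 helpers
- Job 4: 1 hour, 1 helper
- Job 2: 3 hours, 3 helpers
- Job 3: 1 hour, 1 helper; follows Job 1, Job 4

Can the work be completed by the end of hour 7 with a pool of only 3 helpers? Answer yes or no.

no

The minimum achievable peak is 4; 3 < 4, so no feasible schedule stays within the cap.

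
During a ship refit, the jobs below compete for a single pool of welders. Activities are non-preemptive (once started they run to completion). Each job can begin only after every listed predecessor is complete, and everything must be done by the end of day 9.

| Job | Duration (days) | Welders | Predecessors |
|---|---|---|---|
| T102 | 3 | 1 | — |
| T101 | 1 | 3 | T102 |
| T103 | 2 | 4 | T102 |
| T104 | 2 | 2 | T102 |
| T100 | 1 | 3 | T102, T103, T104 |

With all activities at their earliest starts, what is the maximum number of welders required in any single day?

Early-start schedule: T102@1, T101@4, T103@4, T104@4, T100@6.
Load per day: day 1: 1, day 2: 1, day 3: 1, day 4: 9, day 5: 6, day 6: 3, day 7: 0, day 8: 0, day 9: 0.
Peak is 9.

9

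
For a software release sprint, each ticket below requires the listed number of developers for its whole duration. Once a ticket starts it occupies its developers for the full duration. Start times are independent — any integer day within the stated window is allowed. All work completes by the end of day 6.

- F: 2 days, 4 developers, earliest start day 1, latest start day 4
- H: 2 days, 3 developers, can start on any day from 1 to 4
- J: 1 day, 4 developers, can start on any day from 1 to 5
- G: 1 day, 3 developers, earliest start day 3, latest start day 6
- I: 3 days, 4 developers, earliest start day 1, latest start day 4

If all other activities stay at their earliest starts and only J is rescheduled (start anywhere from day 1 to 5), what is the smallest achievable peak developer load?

J@1: d1:15  d2:11  d3:7  d4:0  d5:0  d6:0 → peak 15
J@2: d1:11  d2:15  d3:7  d4:0  d5:0  d6:0 → peak 15
J@3: d1:11  d2:11  d3:11  d4:0  d5:0  d6:0 → peak 11
J@4: d1:11  d2:11  d3:7  d4:4  d5:0  d6:0 → peak 11
J@5: d1:11  d2:11  d3:7  d4:0  d5:4  d6:0 → peak 11
Best is J@3, peak 11.

11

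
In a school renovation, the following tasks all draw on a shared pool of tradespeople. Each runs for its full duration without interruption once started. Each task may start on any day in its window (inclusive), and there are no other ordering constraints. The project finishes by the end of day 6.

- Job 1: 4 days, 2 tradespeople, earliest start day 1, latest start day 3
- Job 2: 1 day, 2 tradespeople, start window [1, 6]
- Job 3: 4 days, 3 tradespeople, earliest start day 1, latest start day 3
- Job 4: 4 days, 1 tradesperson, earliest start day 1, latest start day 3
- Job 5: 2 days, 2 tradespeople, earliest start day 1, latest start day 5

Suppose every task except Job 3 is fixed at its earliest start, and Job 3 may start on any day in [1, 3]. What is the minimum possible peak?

7

Job 3@1: d1:10  d2:8  d3:6  d4:6  d5:0  d6:0 → peak 10
Job 3@2: d1:7  d2:8  d3:6  d4:6  d5:3  d6:0 → peak 8
Job 3@3: d1:7  d2:5  d3:6  d4:6  d5:3  d6:3 → peak 7
Best is Job 3@3, peak 7.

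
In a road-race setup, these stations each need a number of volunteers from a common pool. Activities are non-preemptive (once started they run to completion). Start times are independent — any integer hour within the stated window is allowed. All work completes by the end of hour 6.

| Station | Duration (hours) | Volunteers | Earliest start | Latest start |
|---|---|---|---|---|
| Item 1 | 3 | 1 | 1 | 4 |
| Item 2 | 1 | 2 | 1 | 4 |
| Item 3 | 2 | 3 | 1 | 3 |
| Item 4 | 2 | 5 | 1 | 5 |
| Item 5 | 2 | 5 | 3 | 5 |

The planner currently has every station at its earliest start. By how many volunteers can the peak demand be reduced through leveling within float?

5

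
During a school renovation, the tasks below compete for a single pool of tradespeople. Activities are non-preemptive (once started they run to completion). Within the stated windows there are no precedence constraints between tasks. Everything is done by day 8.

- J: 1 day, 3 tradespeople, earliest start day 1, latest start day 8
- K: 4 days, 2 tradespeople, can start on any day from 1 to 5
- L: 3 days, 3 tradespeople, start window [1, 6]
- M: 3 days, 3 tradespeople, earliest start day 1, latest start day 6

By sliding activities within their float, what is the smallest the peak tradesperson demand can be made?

Early-start (J@1, K@1, L@1, M@1) gives peak 11: d1:11  d2:8  d3:8  d4:2  d5:0  d6:0  d7:0  d8:0.
Shift L→2, M→5.
Schedule J@1, K@1, L@2, M@5: d1:5  d2:5  d3:5  d4:5  d5:3  d6:3  d7:3  d8:0 — peak 5.

5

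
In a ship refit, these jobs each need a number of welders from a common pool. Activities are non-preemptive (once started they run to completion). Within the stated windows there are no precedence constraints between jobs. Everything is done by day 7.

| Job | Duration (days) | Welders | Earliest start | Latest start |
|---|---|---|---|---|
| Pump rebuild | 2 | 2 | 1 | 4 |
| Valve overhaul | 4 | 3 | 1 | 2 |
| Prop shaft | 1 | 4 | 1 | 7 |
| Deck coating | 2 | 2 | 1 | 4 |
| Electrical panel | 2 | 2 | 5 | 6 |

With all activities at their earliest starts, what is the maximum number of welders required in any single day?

Early-start schedule: Pump rebuild@1, Valve overhaul@1, Prop shaft@1, Deck coating@1, Electrical panel@5.
Load per day: day 1: 11, day 2: 7, day 3: 3, day 4: 3, day 5: 2, day 6: 2, day 7: 0.
Peak is 11.

11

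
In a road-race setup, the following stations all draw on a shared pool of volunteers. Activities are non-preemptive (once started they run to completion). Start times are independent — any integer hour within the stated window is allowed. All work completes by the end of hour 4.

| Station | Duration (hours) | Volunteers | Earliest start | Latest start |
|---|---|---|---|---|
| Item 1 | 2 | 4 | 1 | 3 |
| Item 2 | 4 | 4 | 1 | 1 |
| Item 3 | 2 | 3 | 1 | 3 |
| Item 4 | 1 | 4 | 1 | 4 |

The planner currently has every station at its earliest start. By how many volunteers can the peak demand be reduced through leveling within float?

4

Early-start peak: h1:15  h2:11  h3:4  h4:4 ⇒ 15.
Leveled (Item 1@1, Item 2@1, Item 3@1, Item 4@3): h1:11  h2:11  h3:8  h4:4 ⇒ 11.
Reduction 15 − 11 = 4.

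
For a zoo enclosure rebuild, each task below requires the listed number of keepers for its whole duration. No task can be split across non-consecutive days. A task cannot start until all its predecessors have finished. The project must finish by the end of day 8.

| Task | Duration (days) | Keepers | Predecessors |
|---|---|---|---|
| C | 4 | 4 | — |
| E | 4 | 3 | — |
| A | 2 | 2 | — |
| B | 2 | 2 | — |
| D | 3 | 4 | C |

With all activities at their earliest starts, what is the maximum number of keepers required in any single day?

Early-start schedule: C@1, E@1, A@1, B@1, D@5.
Load per day: day 1: 11, day 2: 11, day 3: 7, day 4: 7, day 5: 4, day 6: 4, day 7: 4, day 8: 0.
Peak is 11.

11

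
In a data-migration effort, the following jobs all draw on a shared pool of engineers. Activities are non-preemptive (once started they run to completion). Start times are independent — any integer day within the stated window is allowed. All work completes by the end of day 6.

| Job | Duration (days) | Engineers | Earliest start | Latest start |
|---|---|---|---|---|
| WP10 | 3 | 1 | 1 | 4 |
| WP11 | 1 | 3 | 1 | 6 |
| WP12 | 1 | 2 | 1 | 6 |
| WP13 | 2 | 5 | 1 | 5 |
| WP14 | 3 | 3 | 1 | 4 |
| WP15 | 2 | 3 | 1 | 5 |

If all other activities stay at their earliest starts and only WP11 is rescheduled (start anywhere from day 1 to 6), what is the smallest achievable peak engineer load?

14

WP11@1: d1:17  d2:12  d3:4  d4:0  d5:0  d6:0 → peak 17
WP11@2: d1:14  d2:15  d3:4  d4:0  d5:0  d6:0 → peak 15
WP11@3: d1:14  d2:12  d3:7  d4:0  d5:0  d6:0 → peak 14
WP11@4: d1:14  d2:12  d3:4  d4:3  d5:0  d6:0 → peak 14
WP11@5: d1:14  d2:12  d3:4  d4:0  d5:3  d6:0 → peak 14
WP11@6: d1:14  d2:12  d3:4  d4:0  d5:0  d6:3 → peak 14
Best is WP11@3, peak 14.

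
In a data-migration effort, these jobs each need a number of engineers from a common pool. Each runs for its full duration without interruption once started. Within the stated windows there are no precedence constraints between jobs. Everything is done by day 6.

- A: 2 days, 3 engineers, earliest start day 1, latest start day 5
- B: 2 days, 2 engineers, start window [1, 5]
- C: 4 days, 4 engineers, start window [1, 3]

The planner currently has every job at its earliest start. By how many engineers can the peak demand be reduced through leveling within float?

4

Early-start peak: d1:9  d2:9  d3:4  d4:4  d5:0  d6:0 ⇒ 9.
Leveled (A@1, B@1, C@3): d1:5  d2:5  d3:4  d4:4  d5:4  d6:4 ⇒ 5.
Reduction 9 − 5 = 4.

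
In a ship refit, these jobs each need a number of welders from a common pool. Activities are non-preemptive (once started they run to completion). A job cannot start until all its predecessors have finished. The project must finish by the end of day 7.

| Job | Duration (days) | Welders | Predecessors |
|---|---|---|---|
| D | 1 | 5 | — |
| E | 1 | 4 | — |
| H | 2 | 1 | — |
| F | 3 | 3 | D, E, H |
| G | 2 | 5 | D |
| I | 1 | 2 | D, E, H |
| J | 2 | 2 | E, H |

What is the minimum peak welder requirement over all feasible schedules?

6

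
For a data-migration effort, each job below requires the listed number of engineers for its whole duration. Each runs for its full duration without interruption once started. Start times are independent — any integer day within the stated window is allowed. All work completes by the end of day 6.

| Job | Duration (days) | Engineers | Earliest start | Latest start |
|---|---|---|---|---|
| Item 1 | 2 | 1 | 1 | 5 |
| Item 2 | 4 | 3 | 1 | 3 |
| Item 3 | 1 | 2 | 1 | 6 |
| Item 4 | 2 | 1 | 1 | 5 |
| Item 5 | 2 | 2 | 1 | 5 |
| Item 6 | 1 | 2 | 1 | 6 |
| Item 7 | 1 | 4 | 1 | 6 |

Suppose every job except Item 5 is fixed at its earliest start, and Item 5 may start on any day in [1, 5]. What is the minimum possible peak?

13

Item 5@1: d1:15  d2:7  d3:3  d4:3  d5:0  d6:0 → peak 15
Item 5@2: d1:13  d2:7  d3:5  d4:3  d5:0  d6:0 → peak 13
Item 5@3: d1:13  d2:5  d3:5  d4:5  d5:0  d6:0 → peak 13
Item 5@4: d1:13  d2:5  d3:3  d4:5  d5:2  d6:0 → peak 13
Item 5@5: d1:13  d2:5  d3:3  d4:3  d5:2  d6:2 → peak 13
Best is Item 5@2, peak 13.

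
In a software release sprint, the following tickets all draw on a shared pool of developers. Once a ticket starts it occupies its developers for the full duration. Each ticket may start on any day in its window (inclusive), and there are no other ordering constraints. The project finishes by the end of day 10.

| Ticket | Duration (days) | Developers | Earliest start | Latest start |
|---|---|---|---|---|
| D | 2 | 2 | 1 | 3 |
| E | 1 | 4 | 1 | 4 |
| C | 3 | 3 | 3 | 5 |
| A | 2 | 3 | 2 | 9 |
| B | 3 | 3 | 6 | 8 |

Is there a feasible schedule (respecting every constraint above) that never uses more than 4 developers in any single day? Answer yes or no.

no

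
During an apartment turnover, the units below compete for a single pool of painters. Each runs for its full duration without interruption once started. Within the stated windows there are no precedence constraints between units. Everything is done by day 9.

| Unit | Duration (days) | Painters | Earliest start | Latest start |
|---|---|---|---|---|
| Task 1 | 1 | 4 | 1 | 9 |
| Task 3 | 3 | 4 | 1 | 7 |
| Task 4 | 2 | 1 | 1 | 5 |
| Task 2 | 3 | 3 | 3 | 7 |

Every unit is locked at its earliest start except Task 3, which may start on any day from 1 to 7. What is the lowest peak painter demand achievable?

Task 3@1: d1:9  d2:5  d3:7  d4:3  d5:3  d6:0  d7:0  d8:0  d9:0 → peak 9
Task 3@2: d1:5  d2:5  d3:7  d4:7  d5:3  d6:0  d7:0  d8:0  d9:0 → peak 7
Task 3@3: d1:5  d2:1  d3:7  d4:7  d5:7  d6:0  d7:0  d8:0  d9:0 → peak 7
Task 3@4: d1:5  d2:1  d3:3  d4:7  d5:7  d6:4  d7:0  d8:0  d9:0 → peak 7
Task 3@5: d1:5  d2:1  d3:3  d4:3  d5:7  d6:4  d7:4  d8:0  d9:0 → peak 7
Task 3@6: d1:5  d2:1  d3:3  d4:3  d5:3  d6:4  d7:4  d8:4  d9:0 → peak 5
Task 3@7: d1:5  d2:1  d3:3  d4:3  d5:3  d6:0  d7:4  d8:4  d9:4 → peak 5
Best is Task 3@6, peak 5.

5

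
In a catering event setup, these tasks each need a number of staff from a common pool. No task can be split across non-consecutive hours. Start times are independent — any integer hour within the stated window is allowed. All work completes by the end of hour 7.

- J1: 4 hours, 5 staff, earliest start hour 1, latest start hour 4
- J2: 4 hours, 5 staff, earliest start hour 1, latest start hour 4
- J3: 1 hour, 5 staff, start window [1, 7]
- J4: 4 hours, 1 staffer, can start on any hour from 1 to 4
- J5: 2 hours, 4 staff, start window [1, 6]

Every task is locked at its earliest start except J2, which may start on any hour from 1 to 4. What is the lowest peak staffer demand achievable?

15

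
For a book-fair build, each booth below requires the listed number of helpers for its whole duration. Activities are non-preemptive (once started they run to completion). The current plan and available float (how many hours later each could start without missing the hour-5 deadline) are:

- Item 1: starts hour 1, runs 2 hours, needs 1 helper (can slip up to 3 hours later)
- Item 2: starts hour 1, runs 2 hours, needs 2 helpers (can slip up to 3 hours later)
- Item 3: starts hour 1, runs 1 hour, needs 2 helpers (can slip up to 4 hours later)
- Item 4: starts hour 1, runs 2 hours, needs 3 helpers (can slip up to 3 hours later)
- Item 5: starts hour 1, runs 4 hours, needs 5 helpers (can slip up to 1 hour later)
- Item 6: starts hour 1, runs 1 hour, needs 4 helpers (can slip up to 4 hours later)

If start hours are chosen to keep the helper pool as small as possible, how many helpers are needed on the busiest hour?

Early-start (Item 1@1, Item 2@1, Item 3@1, Item 4@1, Item 5@1, Item 6@1) gives peak 17: h1:17  h2:11  h3:5  h4:5  h5:0.
Shift Item 3→3, Item 4→4, Item 6→5.
Schedule Item 1@1, Item 2@1, Item 3@3, Item 4@4, Item 5@1, Item 6@5: h1:8  h2:8  h3:7  h4:8  h5:7 — peak 8.
Total helper-hours = 38 over 5 hours ⇒ peak ≥ ⌈38/5⌉ = 8, so 8 is optimal.

8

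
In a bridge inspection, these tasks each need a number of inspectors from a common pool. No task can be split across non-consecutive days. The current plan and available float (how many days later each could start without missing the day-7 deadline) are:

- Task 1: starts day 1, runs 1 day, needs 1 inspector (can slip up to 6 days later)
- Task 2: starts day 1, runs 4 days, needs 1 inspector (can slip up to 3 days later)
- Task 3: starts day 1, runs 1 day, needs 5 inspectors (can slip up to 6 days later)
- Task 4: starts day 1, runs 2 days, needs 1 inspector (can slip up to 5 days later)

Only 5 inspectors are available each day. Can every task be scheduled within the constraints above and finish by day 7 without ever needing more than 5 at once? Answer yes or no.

yes

Schedule Task 1@1, Task 2@1, Task 3@5, Task 4@1: d1:3  d2:2  d3:1  d4:1  d5:5  d6:0  d7:0 — peak 5 ≤ 5.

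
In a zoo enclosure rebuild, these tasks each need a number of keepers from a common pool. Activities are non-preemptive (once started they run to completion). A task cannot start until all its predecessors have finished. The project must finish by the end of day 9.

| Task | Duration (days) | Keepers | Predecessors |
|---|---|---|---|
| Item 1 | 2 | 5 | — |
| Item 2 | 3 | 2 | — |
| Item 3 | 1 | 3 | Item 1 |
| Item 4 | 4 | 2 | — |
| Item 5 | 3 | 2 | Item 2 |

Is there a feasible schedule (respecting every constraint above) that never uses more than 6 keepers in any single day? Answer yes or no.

yes

Schedule Item 1@1, Item 2@3, Item 3@3, Item 4@4, Item 5@6: d1:5  d2:5  d3:5  d4:4  d5:4  d6:4  d7:4  d8:2  d9:0 — peak 5 ≤ 6.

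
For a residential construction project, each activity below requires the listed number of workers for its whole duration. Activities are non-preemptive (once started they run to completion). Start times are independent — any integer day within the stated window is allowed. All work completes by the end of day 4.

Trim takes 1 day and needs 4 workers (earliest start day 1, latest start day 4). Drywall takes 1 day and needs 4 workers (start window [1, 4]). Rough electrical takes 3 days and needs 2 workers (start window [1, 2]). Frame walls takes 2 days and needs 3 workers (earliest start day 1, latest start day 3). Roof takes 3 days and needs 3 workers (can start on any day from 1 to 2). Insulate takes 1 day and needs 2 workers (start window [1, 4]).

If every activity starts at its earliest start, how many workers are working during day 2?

8

At early start, day 2 has: Rough electrical, Frame walls, Roof.
Demand: 2 + 3 + 3 = 8.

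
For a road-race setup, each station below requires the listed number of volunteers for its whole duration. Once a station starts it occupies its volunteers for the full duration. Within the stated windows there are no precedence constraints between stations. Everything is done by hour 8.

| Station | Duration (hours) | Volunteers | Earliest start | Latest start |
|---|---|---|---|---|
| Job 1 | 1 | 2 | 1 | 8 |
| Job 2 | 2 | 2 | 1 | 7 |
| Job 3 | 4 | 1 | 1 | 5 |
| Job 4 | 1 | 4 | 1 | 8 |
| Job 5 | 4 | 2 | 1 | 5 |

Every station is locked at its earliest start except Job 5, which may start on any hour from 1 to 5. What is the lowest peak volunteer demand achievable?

9

Job 5@1: h1:11  h2:5  h3:3  h4:3  h5:0  h6:0  h7:0  h8:0 → peak 11
Job 5@2: h1:9  h2:5  h3:3  h4:3  h5:2  h6:0  h7:0  h8:0 → peak 9
Job 5@3: h1:9  h2:3  h3:3  h4:3  h5:2  h6:2  h7:0  h8:0 → peak 9
Job 5@4: h1:9  h2:3  h3:1  h4:3  h5:2  h6:2  h7:2  h8:0 → peak 9
Job 5@5: h1:9  h2:3  h3:1  h4:1  h5:2  h6:2  h7:2  h8:2 → peak 9
Best is Job 5@2, peak 9.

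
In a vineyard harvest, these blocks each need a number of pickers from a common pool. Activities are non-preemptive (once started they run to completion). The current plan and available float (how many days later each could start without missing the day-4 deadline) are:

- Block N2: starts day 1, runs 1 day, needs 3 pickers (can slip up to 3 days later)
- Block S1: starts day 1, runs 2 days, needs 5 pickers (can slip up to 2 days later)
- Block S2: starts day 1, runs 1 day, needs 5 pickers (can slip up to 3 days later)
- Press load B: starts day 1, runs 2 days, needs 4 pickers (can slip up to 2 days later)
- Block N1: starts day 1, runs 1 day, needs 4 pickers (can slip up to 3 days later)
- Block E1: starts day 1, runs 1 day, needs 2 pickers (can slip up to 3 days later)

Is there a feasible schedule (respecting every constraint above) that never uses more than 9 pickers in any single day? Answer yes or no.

Schedule Block N2@1, Block S1@1, Block S2@3, Press load B@2, Block N1@4, Block E1@4: d1:8  d2:9  d3:9  d4:6 — peak 9 ≤ 9.

yes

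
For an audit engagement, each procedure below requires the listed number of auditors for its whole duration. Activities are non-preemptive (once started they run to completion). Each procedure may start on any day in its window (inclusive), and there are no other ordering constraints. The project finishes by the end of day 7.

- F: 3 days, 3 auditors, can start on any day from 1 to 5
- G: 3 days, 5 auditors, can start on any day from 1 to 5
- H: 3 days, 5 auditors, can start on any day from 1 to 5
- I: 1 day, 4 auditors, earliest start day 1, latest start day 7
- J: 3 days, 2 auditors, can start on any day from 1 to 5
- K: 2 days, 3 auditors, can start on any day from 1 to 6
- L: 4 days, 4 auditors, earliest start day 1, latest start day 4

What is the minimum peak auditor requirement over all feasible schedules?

Early-start (F@1, G@1, H@1, I@1, J@1, K@1, L@1) gives peak 26: d1:26  d2:22  d3:19  d4:4  d5:0  d6:0  d7:0.
Shift H→4, I→7, J→3, L→4.
Schedule F@1, G@1, H@4, I@7, J@3, K@1, L@4: d1:11  d2:11  d3:10  d4:11  d5:11  d6:9  d7:8 — peak 11.
Total auditor-days = 71 over 7 days ⇒ peak ≥ ⌈71/7⌉ = 11, so 11 is optimal.

11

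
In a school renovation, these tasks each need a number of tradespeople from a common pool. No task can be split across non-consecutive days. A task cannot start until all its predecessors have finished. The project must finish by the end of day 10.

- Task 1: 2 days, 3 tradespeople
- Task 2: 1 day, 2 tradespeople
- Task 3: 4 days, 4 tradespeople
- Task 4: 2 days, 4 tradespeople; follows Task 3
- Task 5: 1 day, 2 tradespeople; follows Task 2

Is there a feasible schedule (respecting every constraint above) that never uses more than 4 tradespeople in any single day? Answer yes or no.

Schedule Task 1@1, Task 2@3, Task 3@4, Task 4@8, Task 5@10: d1:3  d2:3  d3:2  d4:4  d5:4  d6:4  d7:4  d8:4  d9:4  d10:2 — peak 4 ≤ 4.

yes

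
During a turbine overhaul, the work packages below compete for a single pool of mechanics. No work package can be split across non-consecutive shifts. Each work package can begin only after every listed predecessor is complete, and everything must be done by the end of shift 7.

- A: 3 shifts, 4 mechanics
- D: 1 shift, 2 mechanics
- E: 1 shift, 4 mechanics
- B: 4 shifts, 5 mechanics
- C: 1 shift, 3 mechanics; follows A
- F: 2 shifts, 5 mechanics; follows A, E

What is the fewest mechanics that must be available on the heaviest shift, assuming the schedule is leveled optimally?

Early-start (A@1, D@1, E@1, B@1, C@4, F@4) gives peak 15: s1:15  s2:9  s3:9  s4:13  s5:5  s6:0  s7:0.
Shift E→4, B→2, C→5, F→6.
Schedule A@1, D@1, E@4, B@2, C@5, F@6: s1:6  s2:9  s3:9  s4:9  s5:8  s6:5  s7:5 — peak 9.

9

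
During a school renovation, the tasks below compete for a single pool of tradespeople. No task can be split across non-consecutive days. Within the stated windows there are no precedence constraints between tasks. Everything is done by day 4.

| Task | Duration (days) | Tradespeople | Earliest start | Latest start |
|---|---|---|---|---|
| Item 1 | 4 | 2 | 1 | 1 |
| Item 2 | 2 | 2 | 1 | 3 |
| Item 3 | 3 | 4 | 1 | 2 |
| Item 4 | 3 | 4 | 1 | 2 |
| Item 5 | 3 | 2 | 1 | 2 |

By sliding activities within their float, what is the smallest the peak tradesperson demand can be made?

14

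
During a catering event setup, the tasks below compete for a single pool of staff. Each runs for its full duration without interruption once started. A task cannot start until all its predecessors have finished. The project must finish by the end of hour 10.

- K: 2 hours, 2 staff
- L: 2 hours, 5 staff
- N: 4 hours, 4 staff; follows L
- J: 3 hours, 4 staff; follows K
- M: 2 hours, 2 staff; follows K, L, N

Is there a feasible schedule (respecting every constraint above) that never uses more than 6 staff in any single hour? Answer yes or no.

Schedule K@3, L@1, N@3, J@7, M@7: h1:5  h2:5  h3:6  h4:6  h5:4  h6:4  h7:6  h8:6  h9:4  h10:0 — peak 6 ≤ 6.

yes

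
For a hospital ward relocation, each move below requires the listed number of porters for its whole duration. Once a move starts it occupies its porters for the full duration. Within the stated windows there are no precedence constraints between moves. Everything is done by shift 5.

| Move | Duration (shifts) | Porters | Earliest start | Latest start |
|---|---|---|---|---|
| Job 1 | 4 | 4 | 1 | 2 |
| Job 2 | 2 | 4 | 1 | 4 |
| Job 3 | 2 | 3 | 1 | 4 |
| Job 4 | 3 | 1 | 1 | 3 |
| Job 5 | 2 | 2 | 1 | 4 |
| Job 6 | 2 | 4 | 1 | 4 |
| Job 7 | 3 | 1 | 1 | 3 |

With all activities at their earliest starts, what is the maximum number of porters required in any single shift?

Early-start schedule: Job 1@1, Job 2@1, Job 3@1, Job 4@1, Job 5@1, Job 6@1, Job 7@1.
Load per shift: shift 1: 19, shift 2: 19, shift 3: 6, shift 4: 4, shift 5: 0.
Peak is 19.

19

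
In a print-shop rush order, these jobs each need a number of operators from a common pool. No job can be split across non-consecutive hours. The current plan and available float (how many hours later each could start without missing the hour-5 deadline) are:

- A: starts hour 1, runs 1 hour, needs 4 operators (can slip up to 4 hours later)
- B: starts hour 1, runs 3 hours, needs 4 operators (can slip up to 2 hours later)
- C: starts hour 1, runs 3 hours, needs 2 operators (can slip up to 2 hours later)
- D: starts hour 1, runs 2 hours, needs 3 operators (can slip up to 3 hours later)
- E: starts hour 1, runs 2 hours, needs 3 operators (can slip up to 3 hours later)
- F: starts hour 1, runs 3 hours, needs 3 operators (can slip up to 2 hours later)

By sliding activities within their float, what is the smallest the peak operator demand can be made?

10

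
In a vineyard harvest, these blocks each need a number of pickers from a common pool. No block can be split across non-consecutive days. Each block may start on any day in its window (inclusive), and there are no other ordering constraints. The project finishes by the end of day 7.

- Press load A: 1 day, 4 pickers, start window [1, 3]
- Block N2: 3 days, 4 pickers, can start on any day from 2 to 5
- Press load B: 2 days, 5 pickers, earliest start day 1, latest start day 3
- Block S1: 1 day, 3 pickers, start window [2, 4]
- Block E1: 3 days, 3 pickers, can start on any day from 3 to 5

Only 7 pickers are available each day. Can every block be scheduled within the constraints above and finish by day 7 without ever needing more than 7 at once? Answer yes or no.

yes

Schedule Press load A@1, Block N2@4, Press load B@2, Block S1@4, Block E1@5: d1:4  d2:5  d3:5  d4:7  d5:7  d6:7  d7:3 — peak 7 ≤ 7.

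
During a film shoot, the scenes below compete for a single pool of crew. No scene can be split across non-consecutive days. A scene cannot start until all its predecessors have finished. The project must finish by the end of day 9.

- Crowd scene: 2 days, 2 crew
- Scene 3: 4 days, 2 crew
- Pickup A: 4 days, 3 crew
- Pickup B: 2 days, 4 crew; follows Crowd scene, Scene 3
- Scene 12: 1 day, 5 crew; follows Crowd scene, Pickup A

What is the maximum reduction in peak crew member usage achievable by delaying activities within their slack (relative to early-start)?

4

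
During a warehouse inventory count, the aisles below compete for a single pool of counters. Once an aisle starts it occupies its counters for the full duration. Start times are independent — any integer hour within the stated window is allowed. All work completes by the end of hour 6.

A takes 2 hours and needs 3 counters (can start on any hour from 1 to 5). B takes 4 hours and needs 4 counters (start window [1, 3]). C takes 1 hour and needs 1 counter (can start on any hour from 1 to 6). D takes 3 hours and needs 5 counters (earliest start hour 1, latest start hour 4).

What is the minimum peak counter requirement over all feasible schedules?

Early-start (A@1, B@1, C@1, D@1) gives peak 13: h1:13  h2:12  h3:9  h4:4  h5:0  h6:0.
Shift D→3.
Schedule A@1, B@1, C@1, D@3: h1:8  h2:7  h3:9  h4:9  h5:5  h6:0 — peak 9.

9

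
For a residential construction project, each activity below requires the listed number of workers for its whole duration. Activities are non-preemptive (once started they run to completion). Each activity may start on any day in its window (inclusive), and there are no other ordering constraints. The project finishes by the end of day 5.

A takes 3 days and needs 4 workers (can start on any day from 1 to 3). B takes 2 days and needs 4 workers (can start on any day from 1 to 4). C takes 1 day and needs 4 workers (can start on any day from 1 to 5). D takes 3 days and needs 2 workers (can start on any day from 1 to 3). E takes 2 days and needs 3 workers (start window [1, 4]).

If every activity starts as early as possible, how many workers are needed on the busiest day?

17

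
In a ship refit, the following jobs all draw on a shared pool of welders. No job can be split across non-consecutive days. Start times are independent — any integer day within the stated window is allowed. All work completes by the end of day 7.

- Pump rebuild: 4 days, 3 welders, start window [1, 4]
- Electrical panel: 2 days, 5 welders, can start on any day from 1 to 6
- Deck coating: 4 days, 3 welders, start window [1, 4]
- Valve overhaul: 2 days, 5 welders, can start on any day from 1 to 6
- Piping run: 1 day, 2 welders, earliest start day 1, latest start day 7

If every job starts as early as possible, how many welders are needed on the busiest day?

18

Early-start schedule: Pump rebuild@1, Electrical panel@1, Deck coating@1, Valve overhaul@1, Piping run@1.
Load per day: day 1: 18, day 2: 16, day 3: 6, day 4: 6, day 5: 0, day 6: 0, day 7: 0.
Peak is 18.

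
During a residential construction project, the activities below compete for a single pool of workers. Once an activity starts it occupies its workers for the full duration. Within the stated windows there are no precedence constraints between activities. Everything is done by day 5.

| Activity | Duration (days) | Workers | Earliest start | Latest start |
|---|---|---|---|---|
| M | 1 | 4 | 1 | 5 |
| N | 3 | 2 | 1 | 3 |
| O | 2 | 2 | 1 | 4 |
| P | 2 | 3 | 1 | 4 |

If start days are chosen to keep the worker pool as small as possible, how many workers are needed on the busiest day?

Early-start (M@1, N@1, O@1, P@1) gives peak 11: d1:11  d2:7  d3:2  d4:0  d5:0.
Shift N→2, O→2, P→4.
Schedule M@1, N@2, O@2, P@4: d1:4  d2:4  d3:4  d4:5  d5:3 — peak 5.

5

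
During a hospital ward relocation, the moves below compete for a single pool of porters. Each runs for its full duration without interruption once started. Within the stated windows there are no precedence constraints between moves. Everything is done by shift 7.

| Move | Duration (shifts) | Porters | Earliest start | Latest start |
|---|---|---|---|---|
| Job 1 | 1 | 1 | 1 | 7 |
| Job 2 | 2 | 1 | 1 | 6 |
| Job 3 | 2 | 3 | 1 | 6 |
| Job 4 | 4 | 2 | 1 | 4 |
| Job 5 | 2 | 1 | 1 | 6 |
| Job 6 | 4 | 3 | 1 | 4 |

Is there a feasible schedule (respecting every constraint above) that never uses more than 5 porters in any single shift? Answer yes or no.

Schedule Job 1@1, Job 2@1, Job 3@1, Job 4@3, Job 5@2, Job 6@4: s1:5  s2:5  s3:3  s4:5  s5:5  s6:5  s7:3 — peak 5 ≤ 5.

yes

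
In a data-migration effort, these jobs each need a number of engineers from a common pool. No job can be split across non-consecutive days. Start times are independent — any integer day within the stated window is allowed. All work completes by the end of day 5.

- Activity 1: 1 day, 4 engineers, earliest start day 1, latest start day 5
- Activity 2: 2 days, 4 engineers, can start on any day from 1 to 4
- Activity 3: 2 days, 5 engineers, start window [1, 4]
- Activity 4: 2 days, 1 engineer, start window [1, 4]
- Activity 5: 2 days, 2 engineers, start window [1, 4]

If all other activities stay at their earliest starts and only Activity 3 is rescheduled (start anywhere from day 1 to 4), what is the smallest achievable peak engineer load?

11

Activity 3@1: d1:16  d2:12  d3:0  d4:0  d5:0 → peak 16
Activity 3@2: d1:11  d2:12  d3:5  d4:0  d5:0 → peak 12
Activity 3@3: d1:11  d2:7  d3:5  d4:5  d5:0 → peak 11
Activity 3@4: d1:11  d2:7  d3:0  d4:5  d5:5 → peak 11
Best is Activity 3@3, peak 11.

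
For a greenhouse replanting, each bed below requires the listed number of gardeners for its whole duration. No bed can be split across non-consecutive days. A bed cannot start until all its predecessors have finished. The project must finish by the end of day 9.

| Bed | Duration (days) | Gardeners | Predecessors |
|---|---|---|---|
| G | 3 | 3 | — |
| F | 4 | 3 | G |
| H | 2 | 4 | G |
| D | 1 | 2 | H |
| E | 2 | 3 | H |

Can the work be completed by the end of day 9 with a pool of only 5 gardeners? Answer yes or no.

no

The minimum achievable peak is 6; 5 < 6, so no feasible schedule stays within the cap.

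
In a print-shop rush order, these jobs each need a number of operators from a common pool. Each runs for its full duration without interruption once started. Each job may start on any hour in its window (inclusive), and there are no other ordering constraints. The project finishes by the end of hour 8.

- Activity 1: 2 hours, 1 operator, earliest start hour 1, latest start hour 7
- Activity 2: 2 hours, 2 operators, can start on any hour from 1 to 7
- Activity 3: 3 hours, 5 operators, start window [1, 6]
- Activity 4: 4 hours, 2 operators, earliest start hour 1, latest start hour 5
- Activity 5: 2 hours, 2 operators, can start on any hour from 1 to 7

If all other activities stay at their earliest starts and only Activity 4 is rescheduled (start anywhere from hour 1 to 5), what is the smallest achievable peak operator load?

10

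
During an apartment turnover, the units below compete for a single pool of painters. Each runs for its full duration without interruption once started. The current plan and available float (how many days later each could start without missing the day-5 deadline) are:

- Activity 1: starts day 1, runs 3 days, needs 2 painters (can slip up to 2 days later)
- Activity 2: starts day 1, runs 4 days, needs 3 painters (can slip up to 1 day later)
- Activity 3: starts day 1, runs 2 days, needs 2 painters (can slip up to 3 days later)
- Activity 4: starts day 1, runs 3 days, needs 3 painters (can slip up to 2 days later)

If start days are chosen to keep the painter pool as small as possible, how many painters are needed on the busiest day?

Early-start (Activity 1@1, Activity 2@1, Activity 3@1, Activity 4@1) gives peak 10: d1:10  d2:10  d3:8  d4:3  d5:0.
Shift Activity 4→3.
Schedule Activity 1@1, Activity 2@1, Activity 3@1, Activity 4@3: d1:7  d2:7  d3:8  d4:6  d5:3 — peak 8.

8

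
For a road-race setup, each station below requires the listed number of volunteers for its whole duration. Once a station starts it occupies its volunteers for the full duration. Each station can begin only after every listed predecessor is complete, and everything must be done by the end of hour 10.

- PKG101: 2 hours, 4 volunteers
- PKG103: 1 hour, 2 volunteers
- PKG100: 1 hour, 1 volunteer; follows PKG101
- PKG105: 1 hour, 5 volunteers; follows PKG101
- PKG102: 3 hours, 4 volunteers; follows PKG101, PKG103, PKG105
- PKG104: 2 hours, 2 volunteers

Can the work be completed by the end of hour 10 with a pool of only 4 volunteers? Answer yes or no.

no

The minimum achievable peak is 5; 4 < 5, so no feasible schedule stays within the cap.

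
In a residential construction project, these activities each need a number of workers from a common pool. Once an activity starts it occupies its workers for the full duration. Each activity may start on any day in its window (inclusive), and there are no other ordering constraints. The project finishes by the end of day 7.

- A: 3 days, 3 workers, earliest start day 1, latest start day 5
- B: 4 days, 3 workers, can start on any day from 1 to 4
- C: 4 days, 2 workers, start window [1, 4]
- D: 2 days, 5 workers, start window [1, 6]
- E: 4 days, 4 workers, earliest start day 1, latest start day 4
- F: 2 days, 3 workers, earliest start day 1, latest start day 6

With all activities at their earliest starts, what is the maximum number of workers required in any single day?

20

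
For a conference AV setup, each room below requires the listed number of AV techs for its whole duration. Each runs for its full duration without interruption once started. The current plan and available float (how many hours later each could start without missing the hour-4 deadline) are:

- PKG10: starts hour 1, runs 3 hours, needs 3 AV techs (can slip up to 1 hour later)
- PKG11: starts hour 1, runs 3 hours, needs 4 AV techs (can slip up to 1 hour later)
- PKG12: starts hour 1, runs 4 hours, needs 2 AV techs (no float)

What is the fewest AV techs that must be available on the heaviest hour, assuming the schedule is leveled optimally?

9

Schedule PKG10@1, PKG11@1, PKG12@1: h1:9  h2:9  h3:9  h4:2 — peak 9.
No arrangement of the 4 feasible schedules does better.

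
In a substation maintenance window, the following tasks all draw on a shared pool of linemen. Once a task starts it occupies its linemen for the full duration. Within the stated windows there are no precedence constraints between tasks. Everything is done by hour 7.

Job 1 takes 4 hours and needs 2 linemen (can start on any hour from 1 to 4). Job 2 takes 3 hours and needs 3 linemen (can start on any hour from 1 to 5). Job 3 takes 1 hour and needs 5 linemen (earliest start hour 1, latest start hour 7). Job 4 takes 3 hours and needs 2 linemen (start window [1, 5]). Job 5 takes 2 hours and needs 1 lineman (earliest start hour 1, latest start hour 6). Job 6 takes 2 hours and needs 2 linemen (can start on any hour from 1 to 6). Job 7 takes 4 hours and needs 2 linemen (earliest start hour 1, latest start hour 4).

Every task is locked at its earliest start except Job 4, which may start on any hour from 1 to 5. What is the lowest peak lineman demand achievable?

15

Job 4@1: h1:17  h2:12  h3:9  h4:4  h5:0  h6:0  h7:0 → peak 17
Job 4@2: h1:15  h2:12  h3:9  h4:6  h5:0  h6:0  h7:0 → peak 15
Job 4@3: h1:15  h2:10  h3:9  h4:6  h5:2  h6:0  h7:0 → peak 15
Job 4@4: h1:15  h2:10  h3:7  h4:6  h5:2  h6:2  h7:0 → peak 15
Job 4@5: h1:15  h2:10  h3:7  h4:4  h5:2  h6:2  h7:2 → peak 15
Best is Job 4@2, peak 15.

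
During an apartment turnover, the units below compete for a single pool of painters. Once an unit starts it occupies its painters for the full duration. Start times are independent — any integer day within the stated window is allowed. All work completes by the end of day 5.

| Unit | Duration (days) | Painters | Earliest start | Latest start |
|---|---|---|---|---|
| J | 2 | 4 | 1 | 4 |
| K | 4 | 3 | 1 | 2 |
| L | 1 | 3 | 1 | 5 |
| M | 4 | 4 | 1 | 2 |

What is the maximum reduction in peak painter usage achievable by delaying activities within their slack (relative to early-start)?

Early-start peak: d1:14  d2:11  d3:7  d4:7  d5:0 ⇒ 14.
Leveled (J@1, K@1, L@1, M@2): d1:10  d2:11  d3:7  d4:7  d5:4 ⇒ 11.
Reduction 14 − 11 = 3.

3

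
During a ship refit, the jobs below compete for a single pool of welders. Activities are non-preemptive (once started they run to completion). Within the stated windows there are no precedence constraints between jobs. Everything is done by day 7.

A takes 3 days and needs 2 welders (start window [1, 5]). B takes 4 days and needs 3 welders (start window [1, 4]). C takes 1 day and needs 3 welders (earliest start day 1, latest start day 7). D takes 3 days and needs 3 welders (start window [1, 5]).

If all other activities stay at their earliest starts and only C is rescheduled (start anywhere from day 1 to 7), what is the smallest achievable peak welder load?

C@1: d1:11  d2:8  d3:8  d4:3  d5:0  d6:0  d7:0 → peak 11
C@2: d1:8  d2:11  d3:8  d4:3  d5:0  d6:0  d7:0 → peak 11
C@3: d1:8  d2:8  d3:11  d4:3  d5:0  d6:0  d7:0 → peak 11
C@4: d1:8  d2:8  d3:8  d4:6  d5:0  d6:0  d7:0 → peak 8
C@5: d1:8  d2:8  d3:8  d4:3  d5:3  d6:0  d7:0 → peak 8
C@6: d1:8  d2:8  d3:8  d4:3  d5:0  d6:3  d7:0 → peak 8
C@7: d1:8  d2:8  d3:8  d4:3  d5:0  d6:0  d7:3 → peak 8
Best is C@4, peak 8.

8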